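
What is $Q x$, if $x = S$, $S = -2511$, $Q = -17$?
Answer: $42687$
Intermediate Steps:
$x = -2511$
$Q x = \left(-17\right) \left(-2511\right) = 42687$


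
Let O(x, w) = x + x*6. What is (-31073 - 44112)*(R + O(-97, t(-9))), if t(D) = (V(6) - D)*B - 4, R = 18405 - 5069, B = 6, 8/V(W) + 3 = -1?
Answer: -951616545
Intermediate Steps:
V(W) = -2 (V(W) = 8/(-3 - 1) = 8/(-4) = 8*(-¼) = -2)
R = 13336
t(D) = -16 - 6*D (t(D) = (-2 - D)*6 - 4 = (-12 - 6*D) - 4 = -16 - 6*D)
O(x, w) = 7*x (O(x, w) = x + 6*x = 7*x)
(-31073 - 44112)*(R + O(-97, t(-9))) = (-31073 - 44112)*(13336 + 7*(-97)) = -75185*(13336 - 679) = -75185*12657 = -951616545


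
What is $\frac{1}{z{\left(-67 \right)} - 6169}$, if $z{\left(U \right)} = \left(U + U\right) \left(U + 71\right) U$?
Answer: $\frac{1}{29743} \approx 3.3621 \cdot 10^{-5}$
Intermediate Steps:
$z{\left(U \right)} = 2 U^{2} \left(71 + U\right)$ ($z{\left(U \right)} = 2 U \left(71 + U\right) U = 2 U^{2} \left(71 + U\right)$)
$\frac{1}{z{\left(-67 \right)} - 6169} = \frac{1}{2 \left(-67\right)^{2} \left(71 - 67\right) - 6169} = \frac{1}{2 \cdot 4489 \cdot 4 - 6169} = \frac{1}{35912 - 6169} = \frac{1}{29743}$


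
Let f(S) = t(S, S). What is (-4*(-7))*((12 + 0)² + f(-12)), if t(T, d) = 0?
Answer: 4032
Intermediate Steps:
f(S) = 0
(-4*(-7))*((12 + 0)² + f(-12)) = (-4*(-7))*((12 + 0)² + 0) = 28*(12² + 0) = 28*(144 + 0) = 28*144 = 4032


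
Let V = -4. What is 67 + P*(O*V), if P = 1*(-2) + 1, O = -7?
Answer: 39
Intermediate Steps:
P = -1 (P = -2 + 1 = -1)
67 + P*(O*V) = 67 - (-7)*(-4) = 67 - 1*28 = 67 - 28 = 39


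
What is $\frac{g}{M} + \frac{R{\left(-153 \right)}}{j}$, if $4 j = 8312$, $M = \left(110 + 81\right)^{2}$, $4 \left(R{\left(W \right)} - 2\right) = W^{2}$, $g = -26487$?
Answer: $\frac{634115633}{303230072} \approx 2.0912$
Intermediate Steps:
$R{\left(W \right)} = 2 + \frac{W^{2}}{4}$
$M = 36481$ ($M = 191^{2} = 36481$)
$j = 2078$ ($j = \frac{1}{4} \cdot 8312 = 2078$)
$\frac{g}{M} + \frac{R{\left(-153 \right)}}{j} = - \frac{26487}{36481} + \frac{2 + \frac{\left(-153\right)^{2}}{4}}{2078} = \left(-26487\right) \frac{1}{36481} + \left(2 + \frac{1}{4} \cdot 23409\right) \frac{1}{2078} = - \frac{26487}{36481} + \left(2 + \frac{23409}{4}\right) \frac{1}{2078} = - \frac{26487}{36481} + \frac{23417}{4} \cdot \frac{1}{2078} = - \frac{26487}{36481} + \frac{23417}{8312} = \frac{634115633}{303230072}$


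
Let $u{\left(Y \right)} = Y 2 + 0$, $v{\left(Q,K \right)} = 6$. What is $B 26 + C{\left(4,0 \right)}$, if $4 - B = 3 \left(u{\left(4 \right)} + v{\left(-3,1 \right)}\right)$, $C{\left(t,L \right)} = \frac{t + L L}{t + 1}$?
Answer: $- \frac{4936}{5} \approx -987.2$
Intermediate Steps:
$C{\left(t,L \right)} = \frac{t + L^{2}}{1 + t}$
$u{\left(Y \right)} = 2 Y$ ($u{\left(Y \right)} = 2 Y + 0 = 2 Y$)
$B = -38$ ($B = 4 - 3 \left(2 \cdot 4 + 6\right) = 4 - 3 \left(8 + 6\right) = 4 - 3 \cdot 14 = 4 - 42 = -38$)
$B 26 + C{\left(4,0 \right)} = \left(-38\right) 26 + \frac{4 + 0^{2}}{1 + 4} = -988 + \frac{4 + 0}{5} = -988 + \frac{1}{5} \cdot 4 = -988 + \frac{4}{5} = - \frac{4936}{5}$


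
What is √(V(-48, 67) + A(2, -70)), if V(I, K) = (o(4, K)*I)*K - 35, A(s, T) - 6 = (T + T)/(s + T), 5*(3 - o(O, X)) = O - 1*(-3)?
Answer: I*√37371610/85 ≈ 71.92*I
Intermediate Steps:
o(O, X) = 12/5 - O/5 (o(O, X) = 3 - (O - 1*(-3))/5 = 3 - (O + 3)/5 = 3 - (3 + O)/5 = 3 + (-⅗ - O/5) = 12/5 - O/5)
A(s, T) = 6 + 2*T/(T + s) (A(s, T) = 6 + (T + T)/(s + T) = 6 + (2*T)/(T + s) = 6 + 2*T/(T + s))
V(I, K) = -35 + 8*I*K/5 (V(I, K) = ((12/5 - ⅕*4)*I)*K - 35 = ((12/5 - ⅘)*I)*K - 35 = (8*I/5)*K - 35 = 8*I*K/5 - 35 = -35 + 8*I*K/5)
√(V(-48, 67) + A(2, -70)) = √((-35 + (8/5)*(-48)*67) + 2*(3*2 + 4*(-70))/(-70 + 2)) = √((-35 - 25728/5) + 2*(6 - 280)/(-68)) = √(-25903/5 + 2*(-1/68)*(-274)) = √(-25903/5 + 137/17) = √(-439666/85) = I*√37371610/85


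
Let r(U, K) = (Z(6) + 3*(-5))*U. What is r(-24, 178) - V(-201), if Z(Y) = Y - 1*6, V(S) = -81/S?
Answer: 24093/67 ≈ 359.60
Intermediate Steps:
Z(Y) = -6 + Y (Z(Y) = Y - 6 = -6 + Y)
r(U, K) = -15*U (r(U, K) = ((-6 + 6) + 3*(-5))*U = (0 - 15)*U = -15*U)
r(-24, 178) - V(-201) = -15*(-24) - (-81)/(-201) = 360 - (-81)*(-1)/201 = 360 - 1*27/67 = 360 - 27/67 = 24093/67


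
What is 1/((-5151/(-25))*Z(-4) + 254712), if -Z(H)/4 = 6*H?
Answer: 25/6862296 ≈ 3.6431e-6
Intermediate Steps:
Z(H) = -24*H
1/((-5151/(-25))*Z(-4) + 254712) = 1/((-5151/(-25))*(-24*(-4)) + 254712) = 1/(-5151*(-1)/25*96 + 254712) = 1/(-51*(-101/25)*96 + 254712) = 1/((5151/25)*96 + 254712) = 1/(494496/25 + 254712) = 1/(6862296/25) = 25/6862296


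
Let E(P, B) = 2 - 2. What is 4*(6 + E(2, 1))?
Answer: 24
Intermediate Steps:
E(P, B) = 0
4*(6 + E(2, 1)) = 4*(6 + 0) = 4*6 = 24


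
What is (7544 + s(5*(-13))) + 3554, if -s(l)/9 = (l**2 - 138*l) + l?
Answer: -107072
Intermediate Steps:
s(l) = -9*l**2 + 1233*l (s(l) = -9*((l**2 - 138*l) + l) = -9*(l**2 - 137*l) = -9*l**2 + 1233*l)
(7544 + s(5*(-13))) + 3554 = (7544 + 9*(5*(-13))*(137 - 5*(-13))) + 3554 = (7544 + 9*(-65)*(137 - 1*(-65))) + 3554 = (7544 + 9*(-65)*(137 + 65)) + 3554 = (7544 + 9*(-65)*202) + 3554 = (7544 - 118170) + 3554 = -110626 + 3554 = -107072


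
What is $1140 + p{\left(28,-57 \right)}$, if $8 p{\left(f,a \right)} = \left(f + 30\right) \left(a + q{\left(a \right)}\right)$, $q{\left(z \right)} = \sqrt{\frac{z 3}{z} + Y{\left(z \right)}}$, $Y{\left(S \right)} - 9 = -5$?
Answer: $\frac{2907}{4} + \frac{29 \sqrt{7}}{4} \approx 745.93$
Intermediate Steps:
$Y{\left(S \right)} = 4$ ($Y{\left(S \right)} = 9 - 5 = 4$)
$q{\left(z \right)} = \sqrt{7}$ ($q{\left(z \right)} = \sqrt{\frac{z 3}{z} + 4} = \sqrt{\frac{3 z}{z} + 4} = \sqrt{3 + 4} = \sqrt{7}$)
$p{\left(f,a \right)} = \frac{\left(30 + f\right) \left(a + \sqrt{7}\right)}{8}$ ($p{\left(f,a \right)} = \frac{\left(f + 30\right) \left(a + \sqrt{7}\right)}{8} = \frac{\left(30 + f\right) \left(a + \sqrt{7}\right)}{8}$)
$1140 + p{\left(28,-57 \right)} = 1140 + \left(\frac{15}{4} \left(-57\right) + \frac{15 \sqrt{7}}{4} + \frac{1}{8} \left(-57\right) 28 + \frac{1}{8} \cdot 28 \sqrt{7}\right) = 1140 + \left(- \frac{855}{4} + \frac{15 \sqrt{7}}{4} - \frac{399}{2} + \frac{7 \sqrt{7}}{2}\right) = 1140 - \left(\frac{1653}{4} - \frac{29 \sqrt{7}}{4}\right) = \frac{2907}{4} + \frac{29 \sqrt{7}}{4}$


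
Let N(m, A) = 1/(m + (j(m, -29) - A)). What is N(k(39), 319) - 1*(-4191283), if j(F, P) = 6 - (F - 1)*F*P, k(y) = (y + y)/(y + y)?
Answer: 1307680295/312 ≈ 4.1913e+6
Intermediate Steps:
k(y) = 1 (k(y) = (2*y)/((2*y)) = (2*y)*(1/(2*y)) = 1)
j(F, P) = 6 - F*P*(-1 + F) (j(F, P) = 6 - (-1 + F)*F*P = 6 - F*P*(-1 + F))
N(m, A) = 1/(6 - A - 28*m + 29*m²) (N(m, A) = 1/(m + ((6 + m*(-29) - 1*(-29)*m²) - A)) = 1/(m + ((6 - 29*m + 29*m²) - A)) = 1/(m + (6 - A - 29*m + 29*m²)) = 1/(6 - A - 28*m + 29*m²))
N(k(39), 319) - 1*(-4191283) = 1/(6 - 1*319 - 28*1 + 29*1²) - 1*(-4191283) = 1/(6 - 319 - 28 + 29*1) + 4191283 = 1/(6 - 319 - 28 + 29) + 4191283 = 1/(-312) + 4191283 = -1/312 + 4191283 = 1307680295/312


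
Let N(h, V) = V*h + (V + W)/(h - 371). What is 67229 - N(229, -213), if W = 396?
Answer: 16473035/142 ≈ 1.1601e+5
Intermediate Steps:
N(h, V) = V*h + (396 + V)/(-371 + h) (N(h, V) = V*h + (V + 396)/(h - 371) = V*h + (396 + V)/(-371 + h))
67229 - N(229, -213) = 67229 - (396 - 213 - 213*229**2 - 371*(-213)*229)/(-371 + 229) = 67229 - (396 - 213 - 213*52441 + 18096267)/(-142) = 67229 - (-1)*(396 - 213 - 11169933 + 18096267)/142 = 67229 - (-1)*6926517/142 = 67229 - 1*(-6926517/142) = 67229 + 6926517/142 = 16473035/142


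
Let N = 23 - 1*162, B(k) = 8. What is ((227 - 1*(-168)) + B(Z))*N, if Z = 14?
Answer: -56017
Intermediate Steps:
N = -139 (N = 23 - 162 = -139)
((227 - 1*(-168)) + B(Z))*N = ((227 - 1*(-168)) + 8)*(-139) = ((227 + 168) + 8)*(-139) = (395 + 8)*(-139) = 403*(-139) = -56017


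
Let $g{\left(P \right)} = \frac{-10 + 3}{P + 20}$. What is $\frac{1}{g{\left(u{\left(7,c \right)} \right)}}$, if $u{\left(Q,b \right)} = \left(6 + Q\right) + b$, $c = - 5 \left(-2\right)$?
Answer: $- \frac{43}{7} \approx -6.1429$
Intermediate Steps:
$c = 10$ ($c = \left(-1\right) \left(-10\right) = 10$)
$u{\left(Q,b \right)} = 6 + Q + b$
$g{\left(P \right)} = - \frac{7}{20 + P}$
$\frac{1}{g{\left(u{\left(7,c \right)} \right)}} = \frac{1}{\left(-7\right) \frac{1}{20 + \left(6 + 7 + 10\right)}} = \frac{1}{\left(-7\right) \frac{1}{20 + 23}} = \frac{1}{\left(-7\right) \frac{1}{43}} = \frac{1}{- \frac{7}{43}} = - \frac{43}{7}$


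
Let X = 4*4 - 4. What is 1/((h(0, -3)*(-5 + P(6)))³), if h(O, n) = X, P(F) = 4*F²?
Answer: 1/4640749632 ≈ 2.1548e-10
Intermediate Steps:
X = 12 (X = 16 - 4 = 12)
h(O, n) = 12
1/((h(0, -3)*(-5 + P(6)))³) = 1/((12*(-5 + 4*6²))³) = 1/((12*(-5 + 4*36))³) = 1/((12*(-5 + 144))³) = 1/((12*139)³) = 1/(1668³) = 1/4640749632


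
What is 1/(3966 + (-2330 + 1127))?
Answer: 1/2763 ≈ 0.00036193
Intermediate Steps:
1/(3966 + (-2330 + 1127)) = 1/(3966 - 1203) = 1/2763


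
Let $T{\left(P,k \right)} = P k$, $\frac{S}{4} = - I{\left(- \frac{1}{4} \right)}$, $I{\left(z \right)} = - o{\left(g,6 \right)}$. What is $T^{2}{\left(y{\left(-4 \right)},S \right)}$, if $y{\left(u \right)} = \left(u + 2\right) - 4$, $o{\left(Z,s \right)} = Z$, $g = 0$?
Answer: $0$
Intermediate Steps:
$I{\left(z \right)} = 0$ ($I{\left(z \right)} = \left(-1\right) 0 = 0$)
$S = 0$ ($S = 4 \left(\left(-1\right) 0\right) = 4 \cdot 0 = 0$)
$y{\left(u \right)} = -2 + u$ ($y{\left(u \right)} = \left(2 + u\right) - 4 = -2 + u$)
$T^{2}{\left(y{\left(-4 \right)},S \right)} = \left(\left(-2 - 4\right) 0\right)^{2} = \left(\left(-6\right) 0\right)^{2} = 0^{2} = 0$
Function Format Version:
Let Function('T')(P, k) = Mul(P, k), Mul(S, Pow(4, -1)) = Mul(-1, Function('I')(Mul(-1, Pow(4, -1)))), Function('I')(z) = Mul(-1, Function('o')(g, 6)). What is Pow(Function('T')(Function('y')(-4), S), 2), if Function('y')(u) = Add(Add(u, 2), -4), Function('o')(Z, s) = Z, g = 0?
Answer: 0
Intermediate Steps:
Function('I')(z) = 0 (Function('I')(z) = Mul(-1, 0) = 0)
S = 0 (S = Mul(4, Mul(-1, 0)) = Mul(4, 0) = 0)
Function('y')(u) = Add(-2, u) (Function('y')(u) = Add(Add(2, u), -4) = Add(-2, u))
Pow(Function('T')(Function('y')(-4), S), 2) = Pow(Mul(Add(-2, -4), 0), 2) = Pow(Mul(-6, 0), 2) = Pow(0, 2) = 0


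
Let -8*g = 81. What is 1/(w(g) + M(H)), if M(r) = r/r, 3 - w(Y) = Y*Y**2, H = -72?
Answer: 512/533489 ≈ 0.00095972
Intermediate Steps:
g = -81/8 (g = -1/8*81 = -81/8 ≈ -10.125)
w(Y) = 3 - Y**3 (w(Y) = 3 - Y*Y**2 = 3 - Y**3)
M(r) = 1
1/(w(g) + M(H)) = 1/((3 - (-81/8)**3) + 1) = 1/((3 - 1*(-531441/512)) + 1) = 1/((3 + 531441/512) + 1) = 1/(532977/512 + 1) = 1/(533489/512) = 512/533489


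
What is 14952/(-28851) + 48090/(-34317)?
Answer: -211172486/110008863 ≈ -1.9196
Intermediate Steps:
14952/(-28851) + 48090/(-34317) = 14952*(-1/28851) + 48090*(-1/34317) = -4984/9617 - 16030/11439 = -211172486/110008863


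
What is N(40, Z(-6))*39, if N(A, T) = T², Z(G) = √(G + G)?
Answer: -468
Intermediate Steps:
Z(G) = √2*√G (Z(G) = √(2*G) = √2*√G)
N(40, Z(-6))*39 = (√2*√(-6))²*39 = (√2*(I*√6))²*39 = (2*I*√3)²*39 = -12*39 = -468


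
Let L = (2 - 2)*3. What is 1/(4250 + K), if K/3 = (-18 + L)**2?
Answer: 1/5222 ≈ 0.00019150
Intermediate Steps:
L = 0 (L = 0*3 = 0)
K = 972 (K = 3*(-18 + 0)**2 = 3*(-18)**2 = 3*324 = 972)
1/(4250 + K) = 1/(4250 + 972) = 1/5222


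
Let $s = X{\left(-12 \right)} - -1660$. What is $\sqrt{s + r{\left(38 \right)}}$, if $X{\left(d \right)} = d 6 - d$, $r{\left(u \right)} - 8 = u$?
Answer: $\sqrt{1646} \approx 40.571$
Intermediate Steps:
$r{\left(u \right)} = 8 + u$
$X{\left(d \right)} = 5 d$ ($X{\left(d \right)} = 6 d - d = 5 d$)
$s = 1600$ ($s = 5 \left(-12\right) - -1660 = -60 + 1660 = 1600$)
$\sqrt{s + r{\left(38 \right)}} = \sqrt{1600 + \left(8 + 38\right)} = \sqrt{1600 + 46} = \sqrt{1646}$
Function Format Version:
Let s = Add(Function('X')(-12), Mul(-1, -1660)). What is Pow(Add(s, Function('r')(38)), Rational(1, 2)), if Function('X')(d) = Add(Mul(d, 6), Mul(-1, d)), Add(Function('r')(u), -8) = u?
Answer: Pow(1646, Rational(1, 2)) ≈ 40.571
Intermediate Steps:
Function('r')(u) = Add(8, u)
Function('X')(d) = Mul(5, d) (Function('X')(d) = Add(Mul(6, d), Mul(-1, d)) = Mul(5, d))
s = 1600 (s = Add(Mul(5, -12), Mul(-1, -1660)) = Add(-60, 1660) = 1600)
Pow(Add(s, Function('r')(38)), Rational(1, 2)) = Pow(Add(1600, Add(8, 38)), Rational(1, 2)) = Pow(Add(1600, 46), Rational(1, 2)) = Pow(1646, Rational(1, 2))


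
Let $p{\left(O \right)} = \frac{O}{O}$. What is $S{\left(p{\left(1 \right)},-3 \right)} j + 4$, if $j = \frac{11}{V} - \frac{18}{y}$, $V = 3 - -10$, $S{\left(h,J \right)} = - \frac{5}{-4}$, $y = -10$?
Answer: $\frac{95}{13} \approx 7.3077$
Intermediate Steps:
$p{\left(O \right)} = 1$
$S{\left(h,J \right)} = \frac{5}{4}$ ($S{\left(h,J \right)} = \left(-5\right) \left(- \frac{1}{4}\right) = \frac{5}{4}$)
$V = 13$ ($V = 3 + 10 = 13$)
$j = \frac{172}{65}$ ($j = \frac{11}{13} - \frac{18}{-10} = 11 \cdot \frac{1}{13} - - \frac{9}{5} = \frac{11}{13} + \frac{9}{5} = \frac{172}{65} \approx 2.6462$)
$S{\left(p{\left(1 \right)},-3 \right)} j + 4 = \frac{5}{4} \cdot \frac{172}{65} + 4 = \frac{43}{13} + 4 = \frac{95}{13}$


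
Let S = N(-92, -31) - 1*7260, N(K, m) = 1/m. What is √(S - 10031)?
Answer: 3*I*√1846298/31 ≈ 131.5*I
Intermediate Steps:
S = -225061/31 (S = 1/(-31) - 1*7260 = -1/31 - 7260 = -225061/31 ≈ -7260.0)
√(S - 10031) = √(-225061/31 - 10031) = √(-536022/31) = 3*I*√1846298/31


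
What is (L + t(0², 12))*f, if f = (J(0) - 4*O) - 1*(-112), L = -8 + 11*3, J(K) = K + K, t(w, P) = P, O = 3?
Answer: 3700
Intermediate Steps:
J(K) = 2*K
L = 25 (L = -8 + 33 = 25)
f = 100 (f = (2*0 - 4*3) - 1*(-112) = (0 - 12) + 112 = -12 + 112 = 100)
(L + t(0², 12))*f = (25 + 12)*100 = 37*100 = 3700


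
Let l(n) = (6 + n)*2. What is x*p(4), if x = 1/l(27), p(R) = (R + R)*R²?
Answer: 64/33 ≈ 1.9394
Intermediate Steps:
l(n) = 12 + 2*n
p(R) = 2*R³ (p(R) = (2*R)*R² = 2*R³)
x = 1/66 (x = 1/(12 + 2*27) = 1/(12 + 54) = 1/66 ≈ 0.015152)
x*p(4) = (2*4³)/66 = (2*64)/66 = (1/66)*128 = 64/33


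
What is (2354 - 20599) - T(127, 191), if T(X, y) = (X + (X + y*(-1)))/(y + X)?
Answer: -1933991/106 ≈ -18245.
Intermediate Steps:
T(X, y) = (-y + 2*X)/(X + y) (T(X, y) = (X + (X - y))/(X + y) = (-y + 2*X)/(X + y))
(2354 - 20599) - T(127, 191) = (2354 - 20599) - (-1*191 + 2*127)/(127 + 191) = -18245 - (-191 + 254)/318 = -18245 - 63/318 = -18245 - 1*21/106 = -18245 - 21/106 = -1933991/106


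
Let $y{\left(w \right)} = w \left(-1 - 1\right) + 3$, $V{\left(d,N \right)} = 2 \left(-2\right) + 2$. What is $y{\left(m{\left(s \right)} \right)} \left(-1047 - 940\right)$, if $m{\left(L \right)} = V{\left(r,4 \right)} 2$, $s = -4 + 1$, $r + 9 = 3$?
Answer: $-21857$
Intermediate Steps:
$r = -6$ ($r = -9 + 3 = -6$)
$V{\left(d,N \right)} = -2$ ($V{\left(d,N \right)} = -4 + 2 = -2$)
$s = -3$
$m{\left(L \right)} = -4$ ($m{\left(L \right)} = \left(-2\right) 2 = -4$)
$y{\left(w \right)} = 3 - 2 w$ ($y{\left(w \right)} = w \left(-2\right) + 3 = - 2 w + 3 = 3 - 2 w$)
$y{\left(m{\left(s \right)} \right)} \left(-1047 - 940\right) = \left(3 - -8\right) \left(-1047 - 940\right) = \left(3 + 8\right) \left(-1047 - 940\right) = 11 \left(-1987\right) = -21857$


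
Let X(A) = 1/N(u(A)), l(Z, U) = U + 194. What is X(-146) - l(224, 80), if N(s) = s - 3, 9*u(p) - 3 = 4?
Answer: -5489/20 ≈ -274.45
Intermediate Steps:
u(p) = 7/9 (u(p) = ⅓ + (⅑)*4 = ⅓ + 4/9 = 7/9)
N(s) = -3 + s
l(Z, U) = 194 + U
X(A) = -9/20 (X(A) = 1/(-3 + 7/9) = 1/(-20/9) = -9/20)
X(-146) - l(224, 80) = -9/20 - (194 + 80) = -9/20 - 1*274 = -9/20 - 274 = -5489/20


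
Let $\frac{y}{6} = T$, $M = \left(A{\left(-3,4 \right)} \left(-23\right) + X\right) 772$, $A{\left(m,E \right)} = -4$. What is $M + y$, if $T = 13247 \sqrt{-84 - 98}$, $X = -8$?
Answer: $64848 + 79482 i \sqrt{182} \approx 64848.0 + 1.0723 \cdot 10^{6} i$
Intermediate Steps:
$T = 13247 i \sqrt{182}$ ($T = 13247 \sqrt{-182} = 13247 i \sqrt{182} \approx 1.7871 \cdot 10^{5} i$)
$M = 64848$ ($M = \left(\left(-4\right) \left(-23\right) - 8\right) 772 = \left(92 - 8\right) 772 = 84 \cdot 772 = 64848$)
$y = 79482 i \sqrt{182}$ ($y = 6 \cdot 13247 i \sqrt{182} = 79482 i \sqrt{182} \approx 1.0723 \cdot 10^{6} i$)
$M + y = 64848 + 79482 i \sqrt{182}$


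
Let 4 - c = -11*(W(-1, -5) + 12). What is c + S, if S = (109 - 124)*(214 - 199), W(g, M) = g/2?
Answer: -189/2 ≈ -94.500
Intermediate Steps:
W(g, M) = g/2 (W(g, M) = g*(½) = g/2)
c = 261/2 (c = 4 - (-11)*((½)*(-1) + 12) = 4 - (-11)*(-½ + 12) = 4 - (-11)*23/2 = 4 - 1*(-253/2) = 4 + 253/2 = 261/2 ≈ 130.50)
S = -225 (S = -15*15 = -225)
c + S = 261/2 - 225 = -189/2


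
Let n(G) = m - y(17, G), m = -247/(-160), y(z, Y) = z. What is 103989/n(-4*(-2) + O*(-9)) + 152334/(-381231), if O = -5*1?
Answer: -704821066158/104753807 ≈ -6728.4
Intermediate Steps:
m = 247/160 (m = -247*(-1/160) = 247/160 ≈ 1.5438)
O = -5
n(G) = -2473/160 (n(G) = 247/160 - 1*17 = 247/160 - 17 = -2473/160)
103989/n(-4*(-2) + O*(-9)) + 152334/(-381231) = 103989/(-2473/160) + 152334/(-381231) = 103989*(-160/2473) + 152334*(-1/381231) = -16638240/2473 - 16926/42359 = -704821066158/104753807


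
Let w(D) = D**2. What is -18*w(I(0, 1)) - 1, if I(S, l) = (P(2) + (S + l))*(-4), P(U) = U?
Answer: -2593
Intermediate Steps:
I(S, l) = -8 - 4*S - 4*l (I(S, l) = (2 + (S + l))*(-4) = (2 + S + l)*(-4) = -8 - 4*S - 4*l)
-18*w(I(0, 1)) - 1 = -18*(-8 - 4*0 - 4*1)**2 - 1 = -18*(-8 + 0 - 4)**2 - 1 = -18*(-12)**2 - 1 = -18*144 - 1 = -2592 - 1 = -2593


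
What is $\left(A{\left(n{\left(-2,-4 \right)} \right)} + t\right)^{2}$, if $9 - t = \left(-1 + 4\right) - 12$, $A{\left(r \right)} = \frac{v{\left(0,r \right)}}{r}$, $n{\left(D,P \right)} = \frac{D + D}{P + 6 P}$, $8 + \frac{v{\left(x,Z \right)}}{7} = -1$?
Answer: $178929$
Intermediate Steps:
$v{\left(x,Z \right)} = -63$ ($v{\left(x,Z \right)} = -56 + 7 \left(-1\right) = -56 - 7 = -63$)
$n{\left(D,P \right)} = \frac{2 D}{7 P}$
$A{\left(r \right)} = - \frac{63}{r}$
$t = 18$ ($t = 9 - \left(\left(-1 + 4\right) - 12\right) = 9 - \left(3 - 12\right) = 9 - -9 = 9 + 9 = 18$)
$\left(A{\left(n{\left(-2,-4 \right)} \right)} + t\right)^{2} = \left(- \frac{63}{\frac{2}{7} \left(-2\right) \frac{1}{-4}} + 18\right)^{2} = \left(- \frac{63}{\frac{2}{7} \left(-2\right) \left(- \frac{1}{4}\right)} + 18\right)^{2} = \left(- 63 \frac{1}{\frac{1}{7}} + 18\right)^{2} = \left(\left(-63\right) 7 + 18\right)^{2} = \left(-441 + 18\right)^{2} = \left(-423\right)^{2} = 178929$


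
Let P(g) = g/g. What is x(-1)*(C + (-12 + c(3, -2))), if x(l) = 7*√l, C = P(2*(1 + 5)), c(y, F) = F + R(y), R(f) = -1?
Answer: -98*I ≈ -98.0*I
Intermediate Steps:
c(y, F) = -1 + F (c(y, F) = F - 1 = -1 + F)
P(g) = 1
C = 1
x(-1)*(C + (-12 + c(3, -2))) = (7*√(-1))*(1 + (-12 + (-1 - 2))) = (7*I)*(1 + (-12 - 3)) = (7*I)*(1 - 15) = (7*I)*(-14) = -98*I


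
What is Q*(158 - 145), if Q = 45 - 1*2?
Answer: 559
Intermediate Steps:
Q = 43 (Q = 45 - 2 = 43)
Q*(158 - 145) = 43*(158 - 145) = 43*13 = 559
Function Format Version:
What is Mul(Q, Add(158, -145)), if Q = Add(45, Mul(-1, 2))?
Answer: 559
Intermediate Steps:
Q = 43 (Q = Add(45, -2) = 43)
Mul(Q, Add(158, -145)) = Mul(43, Add(158, -145)) = Mul(43, 13) = 559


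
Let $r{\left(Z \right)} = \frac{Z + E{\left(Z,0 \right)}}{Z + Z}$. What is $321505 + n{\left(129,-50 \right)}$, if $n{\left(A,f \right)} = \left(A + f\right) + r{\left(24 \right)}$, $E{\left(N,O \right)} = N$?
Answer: $321585$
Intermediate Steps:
$r{\left(Z \right)} = 1$ ($r{\left(Z \right)} = \frac{Z + Z}{Z + Z} = \frac{2 Z}{2 Z} = 2 Z \frac{1}{2 Z} = 1$)
$n{\left(A,f \right)} = 1 + A + f$ ($n{\left(A,f \right)} = \left(A + f\right) + 1 = 1 + A + f$)
$321505 + n{\left(129,-50 \right)} = 321505 + \left(1 + 129 - 50\right) = 321505 + 80 = 321585$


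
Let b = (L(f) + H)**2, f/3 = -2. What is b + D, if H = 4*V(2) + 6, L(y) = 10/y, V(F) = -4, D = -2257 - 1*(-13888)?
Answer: 105904/9 ≈ 11767.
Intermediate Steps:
D = 11631 (D = -2257 + 13888 = 11631)
f = -6 (f = 3*(-2) = -6)
H = -10 (H = 4*(-4) + 6 = -16 + 6 = -10)
b = 1225/9 (b = (10/(-6) - 10)**2 = (10*(-1/6) - 10)**2 = (-5/3 - 10)**2 = (-35/3)**2 = 1225/9 ≈ 136.11)
b + D = 1225/9 + 11631 = 105904/9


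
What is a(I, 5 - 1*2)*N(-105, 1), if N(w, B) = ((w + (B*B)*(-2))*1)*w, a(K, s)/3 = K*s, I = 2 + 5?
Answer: 707805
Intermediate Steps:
I = 7
a(K, s) = 3*K*s (a(K, s) = 3*(K*s) = 3*K*s)
N(w, B) = w*(w - 2*B**2) (N(w, B) = ((w + B**2*(-2))*1)*w = ((w - 2*B**2)*1)*w = (w - 2*B**2)*w = w*(w - 2*B**2))
a(I, 5 - 1*2)*N(-105, 1) = (3*7*(5 - 1*2))*(-105*(-105 - 2*1**2)) = (3*7*(5 - 2))*(-105*(-105 - 2*1)) = (3*7*3)*(-105*(-105 - 2)) = 63*(-105*(-107)) = 63*11235 = 707805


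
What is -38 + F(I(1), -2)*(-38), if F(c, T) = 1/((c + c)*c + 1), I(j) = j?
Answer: -152/3 ≈ -50.667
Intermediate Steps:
F(c, T) = 1/(1 + 2*c**2) (F(c, T) = 1/((2*c)*c + 1) = 1/(2*c**2 + 1) = 1/(1 + 2*c**2))
-38 + F(I(1), -2)*(-38) = -38 - 38/(1 + 2*1**2) = -38 - 38/(1 + 2*1) = -38 - 38/(1 + 2) = -38 - 38/3 = -152/3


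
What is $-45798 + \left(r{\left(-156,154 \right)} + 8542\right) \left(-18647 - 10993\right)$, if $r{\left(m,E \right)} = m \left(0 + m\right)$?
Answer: $-974549718$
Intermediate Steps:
$r{\left(m,E \right)} = m^{2}$ ($r{\left(m,E \right)} = m m = m^{2}$)
$-45798 + \left(r{\left(-156,154 \right)} + 8542\right) \left(-18647 - 10993\right) = -45798 + \left(\left(-156\right)^{2} + 8542\right) \left(-18647 - 10993\right) = -45798 + \left(24336 + 8542\right) \left(-29640\right) = -45798 + 32878 \left(-29640\right) = -45798 - 974503920 = -974549718$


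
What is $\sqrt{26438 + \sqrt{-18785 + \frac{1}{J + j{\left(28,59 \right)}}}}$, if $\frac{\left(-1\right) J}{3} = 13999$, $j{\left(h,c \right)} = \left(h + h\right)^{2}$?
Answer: $\frac{\sqrt{39926068012598 + 38861 i \sqrt{28368681013846}}}{38861} \approx 162.6 + 0.42146 i$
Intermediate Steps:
$j{\left(h,c \right)} = 4 h^{2}$ ($j{\left(h,c \right)} = \left(2 h\right)^{2} = 4 h^{2}$)
$J = -41997$ ($J = \left(-3\right) 13999 = -41997$)
$\sqrt{26438 + \sqrt{-18785 + \frac{1}{J + j{\left(28,59 \right)}}}} = \sqrt{26438 + \sqrt{-18785 + \frac{1}{-41997 + 4 \cdot 28^{2}}}} = \sqrt{26438 + \sqrt{-18785 + \frac{1}{-41997 + 4 \cdot 784}}} = \sqrt{26438 + \sqrt{-18785 + \frac{1}{-41997 + 3136}}} = \sqrt{26438 + \sqrt{-18785 + \frac{1}{-38861}}} = \sqrt{26438 + \sqrt{-18785 - \frac{1}{38861}}} = \sqrt{26438 + \sqrt{- \frac{730003886}{38861}}} = \sqrt{26438 + \frac{i \sqrt{28368681013846}}{38861}}$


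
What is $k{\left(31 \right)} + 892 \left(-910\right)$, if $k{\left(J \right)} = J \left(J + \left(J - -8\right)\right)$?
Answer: $-809550$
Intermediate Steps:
$k{\left(J \right)} = J \left(8 + 2 J\right)$ ($k{\left(J \right)} = J \left(J + \left(J + 8\right)\right) = J \left(J + \left(8 + J\right)\right) = J \left(8 + 2 J\right)$)
$k{\left(31 \right)} + 892 \left(-910\right) = 2 \cdot 31 \left(4 + 31\right) + 892 \left(-910\right) = 2 \cdot 31 \cdot 35 - 811720 = 2170 - 811720 = -809550$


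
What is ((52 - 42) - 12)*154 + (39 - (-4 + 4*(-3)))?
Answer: -253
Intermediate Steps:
((52 - 42) - 12)*154 + (39 - (-4 + 4*(-3))) = (10 - 12)*154 + (39 - (-4 - 12)) = -2*154 + (39 - 1*(-16)) = -308 + (39 + 16) = -308 + 55 = -253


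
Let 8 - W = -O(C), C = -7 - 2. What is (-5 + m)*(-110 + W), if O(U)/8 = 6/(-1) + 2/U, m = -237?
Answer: 330572/9 ≈ 36730.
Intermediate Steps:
C = -9
O(U) = -48 + 16/U (O(U) = 8*(6/(-1) + 2/U) = 8*(6*(-1) + 2/U) = 8*(-6 + 2/U) = -48 + 16/U)
W = -376/9 (W = 8 - (-1)*(-48 + 16/(-9)) = 8 - (-1)*(-48 + 16*(-⅑)) = 8 - (-1)*(-48 - 16/9) = 8 - (-1)*(-448)/9 = 8 - 1*448/9 = 8 - 448/9 = -376/9 ≈ -41.778)
(-5 + m)*(-110 + W) = (-5 - 237)*(-110 - 376/9) = -242*(-1366/9) = 330572/9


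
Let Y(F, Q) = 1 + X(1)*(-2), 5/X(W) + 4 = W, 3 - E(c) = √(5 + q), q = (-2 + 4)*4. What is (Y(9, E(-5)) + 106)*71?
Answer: 23501/3 ≈ 7833.7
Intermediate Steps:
q = 8 (q = 2*4 = 8)
E(c) = 3 - √13 (E(c) = 3 - √(5 + 8) = 3 - √13)
X(W) = 5/(-4 + W)
Y(F, Q) = 13/3 (Y(F, Q) = 1 + (5/(-4 + 1))*(-2) = 1 + (5/(-3))*(-2) = 1 + (5*(-⅓))*(-2) = 1 - 5/3*(-2) = 1 + 10/3 = 13/3)
(Y(9, E(-5)) + 106)*71 = (13/3 + 106)*71 = (331/3)*71 = 23501/3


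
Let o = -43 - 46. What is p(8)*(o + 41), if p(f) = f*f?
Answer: -3072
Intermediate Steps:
p(f) = f²
o = -89
p(8)*(o + 41) = 8²*(-89 + 41) = 64*(-48) = -3072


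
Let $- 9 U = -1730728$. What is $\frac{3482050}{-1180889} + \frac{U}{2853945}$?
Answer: $- \frac{87394415028058}{30331730313945} \approx -2.8813$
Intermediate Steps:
$U = \frac{1730728}{9}$ ($U = \left(- \frac{1}{9}\right) \left(-1730728\right) = \frac{1730728}{9} \approx 1.923 \cdot 10^{5}$)
$\frac{3482050}{-1180889} + \frac{U}{2853945} = \frac{3482050}{-1180889} + \frac{1730728}{9 \cdot 2853945} = 3482050 \left(- \frac{1}{1180889}\right) + \frac{1730728}{9} \cdot \frac{1}{2853945} = - \frac{3482050}{1180889} + \frac{1730728}{25685505} = - \frac{87394415028058}{30331730313945}$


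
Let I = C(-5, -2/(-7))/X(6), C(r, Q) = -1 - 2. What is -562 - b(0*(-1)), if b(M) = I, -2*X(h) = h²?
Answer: -3373/6 ≈ -562.17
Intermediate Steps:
C(r, Q) = -3
X(h) = -h²/2
I = ⅙ (I = -3/((-½*6²)) = -3/((-½*36)) = -3/(-18) = -3*(-1/18) = ⅙ ≈ 0.16667)
b(M) = ⅙
-562 - b(0*(-1)) = -562 - 1*⅙ = -562 - ⅙ = -3373/6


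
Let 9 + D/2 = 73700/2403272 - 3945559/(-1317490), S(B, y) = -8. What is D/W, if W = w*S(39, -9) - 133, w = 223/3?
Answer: 7093961611302/432000258997015 ≈ 0.016421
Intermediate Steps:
D = -2364653870434/197892926705 (D = -18 + 2*(73700/2403272 - 3945559/(-1317490)) = -18 + 2*(73700*(1/2403272) - 3945559*(-1/1317490)) = -18 + 2*(18425/600818 + 3945559/1317490) = -18 + 2*(598709405128/197892926705) = -18 + 1197418810256/197892926705 = -2364653870434/197892926705 ≈ -11.949)
w = 223/3 (w = (⅓)*223 = 223/3 ≈ 74.333)
W = -2183/3 (W = (223/3)*(-8) - 133 = -1784/3 - 133 = -2183/3 ≈ -727.67)
D/W = -2364653870434/(197892926705*(-2183/3)) = -2364653870434/197892926705*(-3/2183) = 7093961611302/432000258997015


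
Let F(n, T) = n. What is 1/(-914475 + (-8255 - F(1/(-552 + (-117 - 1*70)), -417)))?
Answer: -739/681897469 ≈ -1.0837e-6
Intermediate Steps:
1/(-914475 + (-8255 - F(1/(-552 + (-117 - 1*70)), -417))) = 1/(-914475 + (-8255 - 1/(-552 + (-117 - 1*70)))) = 1/(-914475 + (-8255 - 1/(-552 + (-117 - 70)))) = 1/(-914475 + (-8255 - 1/(-552 - 187))) = 1/(-914475 + (-8255 - 1/(-739))) = 1/(-914475 + (-8255 - 1*(-1/739))) = 1/(-914475 + (-8255 + 1/739)) = 1/(-914475 - 6100444/739) = 1/(-681897469/739) = -739/681897469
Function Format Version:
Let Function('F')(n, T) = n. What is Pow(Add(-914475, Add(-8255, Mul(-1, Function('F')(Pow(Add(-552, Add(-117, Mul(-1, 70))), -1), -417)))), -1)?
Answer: Rational(-739, 681897469) ≈ -1.0837e-6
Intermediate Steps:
Pow(Add(-914475, Add(-8255, Mul(-1, Function('F')(Pow(Add(-552, Add(-117, Mul(-1, 70))), -1), -417)))), -1) = Pow(Add(-914475, Add(-8255, Mul(-1, Pow(Add(-552, Add(-117, Mul(-1, 70))), -1)))), -1) = Pow(Add(-914475, Add(-8255, Mul(-1, Pow(Add(-552, Add(-117, -70)), -1)))), -1) = Pow(Add(-914475, Add(-8255, Mul(-1, Pow(Add(-552, -187), -1)))), -1) = Pow(Add(-914475, Add(-8255, Mul(-1, Pow(-739, -1)))), -1) = Pow(Add(-914475, Add(-8255, Mul(-1, Rational(-1, 739)))), -1) = Pow(Add(-914475, Add(-8255, Rational(1, 739))), -1) = Pow(Add(-914475, Rational(-6100444, 739)), -1) = Pow(Rational(-681897469, 739), -1) = Rational(-739, 681897469)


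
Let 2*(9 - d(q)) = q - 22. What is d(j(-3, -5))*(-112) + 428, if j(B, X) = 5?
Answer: -1532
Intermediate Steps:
d(q) = 20 - q/2 (d(q) = 9 - (q - 22)/2 = 9 - (-22 + q)/2 = 9 + (11 - q/2) = 20 - q/2)
d(j(-3, -5))*(-112) + 428 = (20 - ½*5)*(-112) + 428 = (20 - 5/2)*(-112) + 428 = (35/2)*(-112) + 428 = -1960 + 428 = -1532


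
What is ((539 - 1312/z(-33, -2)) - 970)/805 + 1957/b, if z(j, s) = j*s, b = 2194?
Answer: 19343179/58283610 ≈ 0.33188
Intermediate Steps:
((539 - 1312/z(-33, -2)) - 970)/805 + 1957/b = ((539 - 1312/((-33*(-2)))) - 970)/805 + 1957/2194 = ((539 - 1312/66) - 970)*(1/805) + 1957*(1/2194) = ((539 - 1312*1/66) - 970)*(1/805) + 1957/2194 = ((539 - 656/33) - 970)*(1/805) + 1957/2194 = (17131/33 - 970)*(1/805) + 1957/2194 = -14879/33*1/805 + 1957/2194 = -14879/26565 + 1957/2194 = 19343179/58283610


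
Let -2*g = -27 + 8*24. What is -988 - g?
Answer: -1811/2 ≈ -905.50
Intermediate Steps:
g = -165/2 (g = -(-27 + 8*24)/2 = -(-27 + 192)/2 = -½*165 = -165/2 ≈ -82.500)
-988 - g = -988 - 1*(-165/2) = -988 + 165/2 = -1811/2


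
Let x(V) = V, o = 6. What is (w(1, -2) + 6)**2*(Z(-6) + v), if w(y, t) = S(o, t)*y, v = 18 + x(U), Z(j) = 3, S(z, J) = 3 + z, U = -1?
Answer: 4500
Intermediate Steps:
v = 17 (v = 18 - 1 = 17)
w(y, t) = 9*y (w(y, t) = (3 + 6)*y = 9*y)
(w(1, -2) + 6)**2*(Z(-6) + v) = (9*1 + 6)**2*(3 + 17) = (9 + 6)**2*20 = 15**2*20 = 225*20 = 4500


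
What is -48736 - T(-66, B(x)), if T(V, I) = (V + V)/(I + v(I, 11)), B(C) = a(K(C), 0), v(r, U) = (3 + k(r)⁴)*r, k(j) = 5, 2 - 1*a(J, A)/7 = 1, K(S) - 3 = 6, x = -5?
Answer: -214584476/4403 ≈ -48736.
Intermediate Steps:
K(S) = 9 (K(S) = 3 + 6 = 9)
a(J, A) = 7 (a(J, A) = 14 - 7*1 = 14 - 7 = 7)
v(r, U) = 628*r (v(r, U) = (3 + 5⁴)*r = (3 + 625)*r = 628*r)
B(C) = 7
T(V, I) = 2*V/(629*I) (T(V, I) = (V + V)/(I + 628*I) = (2*V)/((629*I)) = (2*V)*(1/(629*I)) = 2*V/(629*I))
-48736 - T(-66, B(x)) = -48736 - 2*(-66)/(629*7) = -48736 - 1*(-132/4403) = -48736 + 132/4403 = -214584476/4403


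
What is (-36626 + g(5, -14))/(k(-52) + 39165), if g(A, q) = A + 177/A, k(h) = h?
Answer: -182928/195565 ≈ -0.93538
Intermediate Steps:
(-36626 + g(5, -14))/(k(-52) + 39165) = (-36626 + (5 + 177/5))/(-52 + 39165) = (-36626 + (5 + 177*(⅕)))/39113 = (-36626 + (5 + 177/5))*(1/39113) = (-36626 + 202/5)*(1/39113) = -182928/5*1/39113 = -182928/195565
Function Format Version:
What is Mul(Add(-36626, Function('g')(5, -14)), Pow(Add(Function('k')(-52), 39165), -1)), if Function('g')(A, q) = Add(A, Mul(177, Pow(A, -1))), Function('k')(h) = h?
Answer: Rational(-182928, 195565) ≈ -0.93538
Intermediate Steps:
Mul(Add(-36626, Function('g')(5, -14)), Pow(Add(Function('k')(-52), 39165), -1)) = Mul(Add(-36626, Add(5, Mul(177, Pow(5, -1)))), Pow(Add(-52, 39165), -1)) = Mul(Add(-36626, Add(5, Mul(177, Rational(1, 5)))), Pow(39113, -1)) = Mul(Add(-36626, Add(5, Rational(177, 5))), Rational(1, 39113)) = Mul(Add(-36626, Rational(202, 5)), Rational(1, 39113)) = Mul(Rational(-182928, 5), Rational(1, 39113)) = Rational(-182928, 195565)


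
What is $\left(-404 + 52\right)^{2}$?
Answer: $123904$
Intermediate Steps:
$\left(-404 + 52\right)^{2} = \left(-352\right)^{2} = 123904$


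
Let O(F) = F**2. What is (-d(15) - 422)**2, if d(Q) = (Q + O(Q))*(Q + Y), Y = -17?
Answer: 3364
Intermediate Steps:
d(Q) = (-17 + Q)*(Q + Q**2) (d(Q) = (Q + Q**2)*(Q - 17) = (Q + Q**2)*(-17 + Q) = (-17 + Q)*(Q + Q**2))
(-d(15) - 422)**2 = (-15*(-17 + 15**2 - 16*15) - 422)**2 = (-15*(-17 + 225 - 240) - 422)**2 = (-15*(-32) - 422)**2 = (-1*(-480) - 422)**2 = (480 - 422)**2 = 58**2 = 3364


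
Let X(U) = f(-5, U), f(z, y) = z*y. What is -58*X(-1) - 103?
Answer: -393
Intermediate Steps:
f(z, y) = y*z
X(U) = -5*U (X(U) = U*(-5) = -5*U)
-58*X(-1) - 103 = -(-290)*(-1) - 103 = -58*5 - 103 = -290 - 103 = -393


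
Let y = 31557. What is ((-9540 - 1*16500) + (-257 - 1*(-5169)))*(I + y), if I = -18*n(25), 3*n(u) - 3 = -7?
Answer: -667243368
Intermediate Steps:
n(u) = -4/3 (n(u) = 1 + (1/3)*(-7) = 1 - 7/3 = -4/3)
I = 24 (I = -18*(-4/3) = 24)
((-9540 - 1*16500) + (-257 - 1*(-5169)))*(I + y) = ((-9540 - 1*16500) + (-257 - 1*(-5169)))*(24 + 31557) = ((-9540 - 16500) + (-257 + 5169))*31581 = (-26040 + 4912)*31581 = -21128*31581 = -667243368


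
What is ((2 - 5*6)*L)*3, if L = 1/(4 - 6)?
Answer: 42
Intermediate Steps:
L = -½ (L = 1/(-2) = -½ ≈ -0.50000)
((2 - 5*6)*L)*3 = ((2 - 5*6)*(-½))*3 = ((2 - 30)*(-½))*3 = -28*(-½)*3 = 14*3 = 42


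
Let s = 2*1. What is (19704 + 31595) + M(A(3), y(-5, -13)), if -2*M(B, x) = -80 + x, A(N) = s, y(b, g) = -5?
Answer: 102683/2 ≈ 51342.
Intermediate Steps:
s = 2
A(N) = 2
M(B, x) = 40 - x/2 (M(B, x) = -(-80 + x)/2 = 40 - x/2)
(19704 + 31595) + M(A(3), y(-5, -13)) = (19704 + 31595) + (40 - ½*(-5)) = 51299 + (40 + 5/2) = 51299 + 85/2 = 102683/2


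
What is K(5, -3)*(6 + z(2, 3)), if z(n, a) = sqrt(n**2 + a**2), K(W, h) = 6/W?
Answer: 36/5 + 6*sqrt(13)/5 ≈ 11.527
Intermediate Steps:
z(n, a) = sqrt(a**2 + n**2)
K(5, -3)*(6 + z(2, 3)) = (6/5)*(6 + sqrt(3**2 + 2**2)) = (6*(1/5))*(6 + sqrt(9 + 4)) = 6*(6 + sqrt(13))/5 = 36/5 + 6*sqrt(13)/5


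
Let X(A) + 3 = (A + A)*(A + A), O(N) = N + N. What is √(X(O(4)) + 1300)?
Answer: √1553 ≈ 39.408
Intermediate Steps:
O(N) = 2*N
X(A) = -3 + 4*A² (X(A) = -3 + (A + A)*(A + A) = -3 + (2*A)*(2*A) = -3 + 4*A²)
√(X(O(4)) + 1300) = √((-3 + 4*(2*4)²) + 1300) = √((-3 + 4*8²) + 1300) = √((-3 + 4*64) + 1300) = √((-3 + 256) + 1300) = √(253 + 1300) = √1553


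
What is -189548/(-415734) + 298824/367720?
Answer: 12120742961/9554606655 ≈ 1.2686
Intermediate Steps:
-189548/(-415734) + 298824/367720 = -189548*(-1/415734) + 298824*(1/367720) = 94774/207867 + 37353/45965 = 12120742961/9554606655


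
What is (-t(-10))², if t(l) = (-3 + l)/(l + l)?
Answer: 169/400 ≈ 0.42250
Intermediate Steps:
t(l) = (-3 + l)/(2*l) (t(l) = (-3 + l)/((2*l)) = (-3 + l)*(1/(2*l)) = (-3 + l)/(2*l))
(-t(-10))² = (-(-3 - 10)/(2*(-10)))² = (-(-1)*(-13)/(2*10))² = (-1*13/20)² = (-13/20)² = 169/400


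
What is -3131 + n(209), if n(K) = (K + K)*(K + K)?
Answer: 171593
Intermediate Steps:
n(K) = 4*K² (n(K) = (2*K)*(2*K) = 4*K²)
-3131 + n(209) = -3131 + 4*209² = -3131 + 4*43681 = -3131 + 174724 = 171593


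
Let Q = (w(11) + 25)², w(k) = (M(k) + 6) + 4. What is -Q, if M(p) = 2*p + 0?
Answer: -3249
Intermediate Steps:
M(p) = 2*p
w(k) = 10 + 2*k (w(k) = (2*k + 6) + 4 = (6 + 2*k) + 4 = 10 + 2*k)
Q = 3249 (Q = ((10 + 2*11) + 25)² = ((10 + 22) + 25)² = (32 + 25)² = 57² = 3249)
-Q = -1*3249 = -3249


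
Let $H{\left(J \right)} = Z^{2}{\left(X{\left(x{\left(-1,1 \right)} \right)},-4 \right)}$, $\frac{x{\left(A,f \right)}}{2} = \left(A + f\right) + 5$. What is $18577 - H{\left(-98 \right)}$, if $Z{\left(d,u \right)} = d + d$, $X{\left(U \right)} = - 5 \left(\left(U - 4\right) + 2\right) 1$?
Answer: $12177$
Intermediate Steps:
$x{\left(A,f \right)} = 10 + 2 A + 2 f$ ($x{\left(A,f \right)} = 2 \left(\left(A + f\right) + 5\right) = 2 \left(5 + A + f\right) = 10 + 2 A + 2 f$)
$X{\left(U \right)} = 10 - 5 U$ ($X{\left(U \right)} = - 5 \left(\left(-4 + U\right) + 2\right) 1 = - 5 \left(-2 + U\right) 1 = \left(10 - 5 U\right) 1 = 10 - 5 U$)
$Z{\left(d,u \right)} = 2 d$
$H{\left(J \right)} = 6400$ ($H{\left(J \right)} = \left(2 \left(10 - 5 \left(10 + 2 \left(-1\right) + 2 \cdot 1\right)\right)\right)^{2} = \left(2 \left(10 - 5 \left(10 - 2 + 2\right)\right)\right)^{2} = \left(2 \left(10 - 50\right)\right)^{2} = \left(2 \left(-40\right)\right)^{2} = \left(-80\right)^{2} = 6400$)
$18577 - H{\left(-98 \right)} = 18577 - 6400 = 12177$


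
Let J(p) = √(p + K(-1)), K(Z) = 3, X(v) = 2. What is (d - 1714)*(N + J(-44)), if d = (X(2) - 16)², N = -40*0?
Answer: -1518*I*√41 ≈ -9719.9*I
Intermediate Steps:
N = 0
J(p) = √(3 + p) (J(p) = √(p + 3) = √(3 + p))
d = 196 (d = (2 - 16)² = (-14)² = 196)
(d - 1714)*(N + J(-44)) = (196 - 1714)*(0 + √(3 - 44)) = -1518*(0 + √(-41)) = -1518*(0 + I*√41) = -1518*I*√41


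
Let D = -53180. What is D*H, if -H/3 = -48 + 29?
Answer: -3031260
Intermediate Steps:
H = 57 (H = -3*(-48 + 29) = -3*(-19) = 57)
D*H = -53180*57 = -3031260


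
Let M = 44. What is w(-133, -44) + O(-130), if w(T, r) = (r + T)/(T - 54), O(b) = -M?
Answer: -8051/187 ≈ -43.053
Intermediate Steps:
O(b) = -44 (O(b) = -1*44 = -44)
w(T, r) = (T + r)/(-54 + T)
w(-133, -44) + O(-130) = (-133 - 44)/(-54 - 133) - 44 = -177/(-187) - 44 = -1/187*(-177) - 44 = 177/187 - 44 = -8051/187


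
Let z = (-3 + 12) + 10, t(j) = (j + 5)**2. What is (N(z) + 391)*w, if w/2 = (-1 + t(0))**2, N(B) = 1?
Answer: 451584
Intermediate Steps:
t(j) = (5 + j)**2
z = 19 (z = 9 + 10 = 19)
w = 1152 (w = 2*(-1 + (5 + 0)**2)**2 = 2*(-1 + 5**2)**2 = 2*(-1 + 25)**2 = 2*24**2 = 2*576 = 1152)
(N(z) + 391)*w = (1 + 391)*1152 = 392*1152 = 451584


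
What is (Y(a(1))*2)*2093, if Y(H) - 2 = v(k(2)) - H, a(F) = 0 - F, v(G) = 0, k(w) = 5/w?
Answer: 12558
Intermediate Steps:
a(F) = -F
Y(H) = 2 - H (Y(H) = 2 + (0 - H) = 2 - H)
(Y(a(1))*2)*2093 = ((2 - (-1))*2)*2093 = ((2 - 1*(-1))*2)*2093 = ((2 + 1)*2)*2093 = (3*2)*2093 = 6*2093 = 12558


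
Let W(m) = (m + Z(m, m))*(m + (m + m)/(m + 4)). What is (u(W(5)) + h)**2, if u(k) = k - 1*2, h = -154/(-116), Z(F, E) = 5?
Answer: 995339401/272484 ≈ 3652.8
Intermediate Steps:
h = 77/58 (h = -154*(-1/116) = 77/58 ≈ 1.3276)
W(m) = (5 + m)*(m + 2*m/(4 + m)) (W(m) = (m + 5)*(m + (m + m)/(m + 4)) = (5 + m)*(m + (2*m)/(4 + m)) = (5 + m)*(m + 2*m/(4 + m)))
u(k) = -2 + k (u(k) = k - 2 = -2 + k)
(u(W(5)) + h)**2 = ((-2 + 5*(30 + 5**2 + 11*5)/(4 + 5)) + 77/58)**2 = ((-2 + 5*(30 + 25 + 55)/9) + 77/58)**2 = ((-2 + 5*(1/9)*110) + 77/58)**2 = ((-2 + 550/9) + 77/58)**2 = (532/9 + 77/58)**2 = (31549/522)**2 = 995339401/272484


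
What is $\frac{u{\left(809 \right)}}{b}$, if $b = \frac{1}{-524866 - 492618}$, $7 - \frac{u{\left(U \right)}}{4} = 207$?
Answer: $813987200$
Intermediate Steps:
$u{\left(U \right)} = -800$ ($u{\left(U \right)} = 28 - 828 = -800$)
$b = - \frac{1}{1017484}$ ($b = \frac{1}{-1017484} = - \frac{1}{1017484} \approx -9.8282 \cdot 10^{-7}$)
$\frac{u{\left(809 \right)}}{b} = - \frac{800}{- \frac{1}{1017484}} = \left(-800\right) \left(-1017484\right) = 813987200$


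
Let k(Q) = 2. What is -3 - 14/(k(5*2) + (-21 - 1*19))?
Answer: -50/19 ≈ -2.6316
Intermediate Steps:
-3 - 14/(k(5*2) + (-21 - 1*19)) = -3 - 14/(2 + (-21 - 1*19)) = -3 - 14/(2 + (-21 - 19)) = -3 - 14/(2 - 40) = -3 - 14/(-38) = -3 - 1/38*(-14) = -3 + 7/19 = -50/19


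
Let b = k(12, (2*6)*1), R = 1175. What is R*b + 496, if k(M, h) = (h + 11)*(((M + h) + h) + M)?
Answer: 1297696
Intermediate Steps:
k(M, h) = (11 + h)*(2*M + 2*h) (k(M, h) = (11 + h)*((M + 2*h) + M) = (11 + h)*(2*M + 2*h))
b = 1104 (b = 2*((2*6)*1)² + 22*12 + 22*((2*6)*1) + 2*12*((2*6)*1) = 2*(12*1)² + 264 + 22*(12*1) + 2*12*(12*1) = 2*12² + 264 + 22*12 + 2*12*12 = 2*144 + 264 + 264 + 288 = 288 + 264 + 264 + 288 = 1104)
R*b + 496 = 1175*1104 + 496 = 1297200 + 496 = 1297696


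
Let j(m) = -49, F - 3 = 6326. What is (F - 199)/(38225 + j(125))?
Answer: 3065/19088 ≈ 0.16057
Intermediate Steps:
F = 6329 (F = 3 + 6326 = 6329)
(F - 199)/(38225 + j(125)) = (6329 - 199)/(38225 - 49) = 6130/38176 = 6130*(1/38176) = 3065/19088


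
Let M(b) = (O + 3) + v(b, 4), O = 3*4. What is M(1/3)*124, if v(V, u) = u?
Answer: 2356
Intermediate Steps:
O = 12
M(b) = 19 (M(b) = (12 + 3) + 4 = 15 + 4 = 19)
M(1/3)*124 = 19*124 = 2356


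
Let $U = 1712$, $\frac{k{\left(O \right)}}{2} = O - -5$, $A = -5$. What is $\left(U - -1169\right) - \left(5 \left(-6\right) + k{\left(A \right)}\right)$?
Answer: $2911$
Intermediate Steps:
$k{\left(O \right)} = 10 + 2 O$ ($k{\left(O \right)} = 2 \left(O - -5\right) = 2 \left(O + 5\right) = 2 \left(5 + O\right) = 10 + 2 O$)
$\left(U - -1169\right) - \left(5 \left(-6\right) + k{\left(A \right)}\right) = \left(1712 - -1169\right) - \left(5 \left(-6\right) + \left(10 + 2 \left(-5\right)\right)\right) = \left(1712 + 1169\right) - \left(-30 + \left(10 - 10\right)\right) = 2881 - \left(-30 + 0\right) = 2881 - -30 = 2881 + 30 = 2911$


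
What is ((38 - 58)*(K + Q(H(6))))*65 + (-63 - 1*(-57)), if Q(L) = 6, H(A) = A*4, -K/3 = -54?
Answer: -218406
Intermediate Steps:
K = 162 (K = -3*(-54) = 162)
H(A) = 4*A
((38 - 58)*(K + Q(H(6))))*65 + (-63 - 1*(-57)) = ((38 - 58)*(162 + 6))*65 + (-63 - 1*(-57)) = -20*168*65 + (-63 + 57) = -3360*65 - 6 = -218400 - 6 = -218406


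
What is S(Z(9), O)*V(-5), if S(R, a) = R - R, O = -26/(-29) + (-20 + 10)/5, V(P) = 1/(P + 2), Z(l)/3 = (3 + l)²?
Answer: 0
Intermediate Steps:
Z(l) = 3*(3 + l)²
V(P) = 1/(2 + P)
O = -32/29 (O = -26*(-1/29) - 10*⅕ = 26/29 - 2 = -32/29 ≈ -1.1034)
S(R, a) = 0
S(Z(9), O)*V(-5) = 0/(2 - 5) = 0/(-3) = 0*(-⅓) = 0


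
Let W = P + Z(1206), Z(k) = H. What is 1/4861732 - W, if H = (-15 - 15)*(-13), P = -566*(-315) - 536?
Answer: -866088385407/4861732 ≈ -1.7814e+5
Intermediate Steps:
P = 177754 (P = 178290 - 536 = 177754)
H = 390 (H = -30*(-13) = 390)
Z(k) = 390
W = 178144 (W = 177754 + 390 = 178144)
1/4861732 - W = 1/4861732 - 1*178144 = 1/4861732 - 178144 = -866088385407/4861732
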